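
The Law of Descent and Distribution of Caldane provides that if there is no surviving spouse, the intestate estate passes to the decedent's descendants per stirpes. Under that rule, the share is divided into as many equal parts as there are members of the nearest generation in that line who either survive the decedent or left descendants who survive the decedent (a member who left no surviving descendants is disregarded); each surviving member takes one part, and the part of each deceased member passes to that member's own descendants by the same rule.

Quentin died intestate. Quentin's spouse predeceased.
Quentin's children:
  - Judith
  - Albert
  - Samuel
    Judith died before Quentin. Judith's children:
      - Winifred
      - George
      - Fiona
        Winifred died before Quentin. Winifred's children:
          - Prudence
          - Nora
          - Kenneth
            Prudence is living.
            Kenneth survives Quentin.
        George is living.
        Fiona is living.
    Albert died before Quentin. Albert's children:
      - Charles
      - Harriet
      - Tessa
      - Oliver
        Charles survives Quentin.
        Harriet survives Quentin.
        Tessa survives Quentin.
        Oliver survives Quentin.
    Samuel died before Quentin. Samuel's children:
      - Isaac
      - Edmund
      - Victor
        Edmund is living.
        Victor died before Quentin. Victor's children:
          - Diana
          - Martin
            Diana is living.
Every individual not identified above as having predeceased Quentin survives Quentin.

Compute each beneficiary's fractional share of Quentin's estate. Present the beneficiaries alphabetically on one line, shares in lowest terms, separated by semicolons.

There is no surviving spouse, so the entire estate passes to Quentin's descendants per stirpes.
The estate is divided into 3 equal shares of 1/3 among Judith, Albert, Samuel.
Judith predeceased; the 1/3 allotted to Judith's branch passes to Judith's issue by representation.
The 1/3 is divided into 3 equal shares of 1/9 among Winifred, George, Fiona.
Winifred predeceased; the 1/9 allotted to Winifred's branch passes to Winifred's issue by representation.
The 1/9 is divided into 3 equal shares of 1/27 among Prudence, Nora, Kenneth.
Prudence is living and takes 1/27.
Nora is living and takes 1/27.
Kenneth is living and takes 1/27.
George is living and takes 1/9.
Fiona is living and takes 1/9.
Albert predeceased; the 1/3 allotted to Albert's branch passes to Albert's issue by representation.
The 1/3 is divided into 4 equal shares of 1/12 among Charles, Harriet, Tessa, Oliver.
Charles is living and takes 1/12.
Harriet is living and takes 1/12.
Tessa is living and takes 1/12.
Oliver is living and takes 1/12.
Samuel predeceased; the 1/3 allotted to Samuel's branch passes to Samuel's issue by representation.
The 1/3 is divided into 3 equal shares of 1/9 among Isaac, Edmund, Victor.
Isaac is living and takes 1/9.
Edmund is living and takes 1/9.
Victor predeceased; the 1/9 allotted to Victor's branch passes to Victor's issue by representation.
The 1/9 is divided into 2 equal shares of 1/18 among Diana, Martin.
Diana is living and takes 1/18.
Martin is living and takes 1/18.

Charles 1/12; Diana 1/18; Edmund 1/9; Fiona 1/9; George 1/9; Harriet 1/12; Isaac 1/9; Kenneth 1/27; Martin 1/18; Nora 1/27; Oliver 1/12; Prudence 1/27; Tessa 1/12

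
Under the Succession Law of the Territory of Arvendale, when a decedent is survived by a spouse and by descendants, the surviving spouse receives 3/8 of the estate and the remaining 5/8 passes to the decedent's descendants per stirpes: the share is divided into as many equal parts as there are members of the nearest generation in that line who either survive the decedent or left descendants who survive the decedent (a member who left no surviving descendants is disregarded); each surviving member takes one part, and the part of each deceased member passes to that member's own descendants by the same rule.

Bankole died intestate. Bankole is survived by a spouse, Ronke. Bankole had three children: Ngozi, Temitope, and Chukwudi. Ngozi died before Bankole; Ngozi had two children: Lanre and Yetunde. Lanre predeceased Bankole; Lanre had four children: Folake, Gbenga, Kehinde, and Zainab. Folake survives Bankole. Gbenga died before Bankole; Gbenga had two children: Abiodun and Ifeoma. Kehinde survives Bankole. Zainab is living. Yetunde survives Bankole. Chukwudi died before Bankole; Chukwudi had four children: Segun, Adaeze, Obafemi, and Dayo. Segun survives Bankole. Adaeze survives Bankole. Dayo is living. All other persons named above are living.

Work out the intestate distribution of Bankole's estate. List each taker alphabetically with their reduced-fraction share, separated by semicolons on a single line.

Ronke, as surviving spouse, takes 3/8.
The remaining 5/8 passes to Bankole's descendants per stirpes.
The 5/8 is divided into 3 equal shares of 5/24 among Ngozi, Temitope, Chukwudi.
Ngozi predeceased; the 5/24 allotted to Ngozi's branch passes to Ngozi's issue by representation.
The 5/24 is divided into 2 equal shares of 5/48 among Lanre, Yetunde.
Lanre predeceased; the 5/48 allotted to Lanre's branch passes to Lanre's issue by representation.
The 5/48 is divided into 4 equal shares of 5/192 among Folake, Gbenga, Kehinde, Zainab.
Folake is living and takes 5/192.
Gbenga predeceased; the 5/192 allotted to Gbenga's branch passes to Gbenga's issue by representation.
The 5/192 is divided into 2 equal shares of 5/384 among Abiodun, Ifeoma.
Abiodun is living and takes 5/384.
Ifeoma is living and takes 5/384.
Kehinde is living and takes 5/192.
Zainab is living and takes 5/192.
Yetunde is living and takes 5/48.
Temitope is living and takes 5/24.
Chukwudi predeceased; the 5/24 allotted to Chukwudi's branch passes to Chukwudi's issue by representation.
The 5/24 is divided into 4 equal shares of 5/96 among Segun, Adaeze, Obafemi, Dayo.
Segun is living and takes 5/96.
Adaeze is living and takes 5/96.
Obafemi is living and takes 5/96.
Dayo is living and takes 5/96.

Abiodun 5/384; Adaeze 5/96; Dayo 5/96; Folake 5/192; Ifeoma 5/384; Kehinde 5/192; Obafemi 5/96; Ronke 3/8; Segun 5/96; Temitope 5/24; Yetunde 5/48; Zainab 5/192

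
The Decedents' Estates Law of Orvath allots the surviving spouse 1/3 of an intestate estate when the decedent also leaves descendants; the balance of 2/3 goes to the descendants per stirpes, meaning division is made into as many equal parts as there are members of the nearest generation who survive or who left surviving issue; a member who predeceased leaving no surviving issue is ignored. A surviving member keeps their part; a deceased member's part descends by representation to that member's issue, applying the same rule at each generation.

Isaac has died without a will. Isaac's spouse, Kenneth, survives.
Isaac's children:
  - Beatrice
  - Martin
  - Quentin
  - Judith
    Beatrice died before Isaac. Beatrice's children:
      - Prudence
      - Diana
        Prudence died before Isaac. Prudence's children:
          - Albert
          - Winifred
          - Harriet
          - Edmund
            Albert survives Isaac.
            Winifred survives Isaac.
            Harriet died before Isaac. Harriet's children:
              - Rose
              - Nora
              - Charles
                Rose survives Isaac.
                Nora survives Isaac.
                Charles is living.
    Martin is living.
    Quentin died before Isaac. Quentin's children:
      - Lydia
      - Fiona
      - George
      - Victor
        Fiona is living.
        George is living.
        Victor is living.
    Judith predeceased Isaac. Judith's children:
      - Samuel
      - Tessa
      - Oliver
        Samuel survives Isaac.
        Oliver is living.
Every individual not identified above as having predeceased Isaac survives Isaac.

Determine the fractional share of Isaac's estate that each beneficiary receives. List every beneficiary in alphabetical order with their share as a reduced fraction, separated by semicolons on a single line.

Albert 1/48; Charles 1/144; Diana 1/12; Edmund 1/48; Fiona 1/24; George 1/24; Kenneth 1/3; Lydia 1/24; Martin 1/6; Nora 1/144; Oliver 1/18; Rose 1/144; Samuel 1/18; Tessa 1/18; Victor 1/24; Winifred 1/48

Kenneth, as surviving spouse, takes 1/3.
The remaining 2/3 passes to Isaac's descendants per stirpes.
The 2/3 is divided into 4 equal shares of 1/6 among Beatrice, Martin, Quentin, Judith.
Beatrice predeceased; the 1/6 allotted to Beatrice's branch passes to Beatrice's issue by representation.
The 1/6 is divided into 2 equal shares of 1/12 among Prudence, Diana.
Prudence predeceased; the 1/12 allotted to Prudence's branch passes to Prudence's issue by representation.
The 1/12 is divided into 4 equal shares of 1/48 among Albert, Winifred, Harriet, Edmund.
Albert is living and takes 1/48.
Winifred is living and takes 1/48.
Harriet predeceased; the 1/48 allotted to Harriet's branch passes to Harriet's issue by representation.
The 1/48 is divided into 3 equal shares of 1/144 among Rose, Nora, Charles.
Rose is living and takes 1/144.
Nora is living and takes 1/144.
Charles is living and takes 1/144.
Edmund is living and takes 1/48.
Diana is living and takes 1/12.
Martin is living and takes 1/6.
Quentin predeceased; the 1/6 allotted to Quentin's branch passes to Quentin's issue by representation.
The 1/6 is divided into 4 equal shares of 1/24 among Lydia, Fiona, George, Victor.
Lydia is living and takes 1/24.
Fiona is living and takes 1/24.
George is living and takes 1/24.
Victor is living and takes 1/24.
Judith predeceased; the 1/6 allotted to Judith's branch passes to Judith's issue by representation.
The 1/6 is divided into 3 equal shares of 1/18 among Samuel, Tessa, Oliver.
Samuel is living and takes 1/18.
Tessa is living and takes 1/18.
Oliver is living and takes 1/18.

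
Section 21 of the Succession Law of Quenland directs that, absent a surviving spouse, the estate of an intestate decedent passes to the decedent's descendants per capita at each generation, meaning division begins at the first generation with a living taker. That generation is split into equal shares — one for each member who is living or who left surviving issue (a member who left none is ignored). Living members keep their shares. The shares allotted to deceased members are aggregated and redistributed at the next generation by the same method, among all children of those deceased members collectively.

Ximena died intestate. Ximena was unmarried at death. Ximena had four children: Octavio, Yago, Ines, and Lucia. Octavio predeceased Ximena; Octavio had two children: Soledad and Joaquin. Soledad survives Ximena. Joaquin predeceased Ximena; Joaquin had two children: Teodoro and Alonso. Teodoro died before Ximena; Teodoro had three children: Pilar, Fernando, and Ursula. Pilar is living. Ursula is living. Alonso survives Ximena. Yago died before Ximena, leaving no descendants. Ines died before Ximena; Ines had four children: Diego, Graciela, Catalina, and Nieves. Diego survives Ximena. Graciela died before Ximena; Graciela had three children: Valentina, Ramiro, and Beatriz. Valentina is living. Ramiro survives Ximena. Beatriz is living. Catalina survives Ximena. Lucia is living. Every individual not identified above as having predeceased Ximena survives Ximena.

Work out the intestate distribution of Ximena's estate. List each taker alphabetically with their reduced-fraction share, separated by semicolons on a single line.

Alonso 2/45; Beatriz 2/45; Catalina 1/9; Diego 1/9; Fernando 2/135; Lucia 1/3; Nieves 1/9; Pilar 2/135; Ramiro 2/45; Soledad 1/9; Ursula 2/135; Valentina 2/45

There is no surviving spouse, so the entire estate passes to Ximena's descendants per capita at each generation.
At generation 1 (Octavio, Ines, Lucia) there are 3 shares of (1)/3 = 1/3 each.
Living: Lucia — each takes 1/3.
Deceased: Octavio and Ines. Their combined 2/3 is pooled and carried to generation 2.
At generation 2 (Soledad, Joaquin, Diego, Graciela, Catalina, Nieves) there are 6 shares of (2/3)/6 = 1/9 each.
Living: Soledad, Diego, Catalina, and Nieves — each takes 1/9.
Deceased: Joaquin and Graciela. Their combined 2/9 is pooled and carried to generation 3.
At generation 3 (Teodoro, Alonso, Valentina, Ramiro, Beatriz) there are 5 shares of (2/9)/5 = 2/45 each.
Living: Alonso, Valentina, Ramiro, and Beatriz — each takes 2/45.
Deceased: Teodoro. That 2/45 share is carried to generation 4.
At generation 4 (Pilar, Fernando, Ursula) there are 3 shares of (2/45)/3 = 2/135 each.
Living: Pilar, Fernando, and Ursula — each takes 2/135.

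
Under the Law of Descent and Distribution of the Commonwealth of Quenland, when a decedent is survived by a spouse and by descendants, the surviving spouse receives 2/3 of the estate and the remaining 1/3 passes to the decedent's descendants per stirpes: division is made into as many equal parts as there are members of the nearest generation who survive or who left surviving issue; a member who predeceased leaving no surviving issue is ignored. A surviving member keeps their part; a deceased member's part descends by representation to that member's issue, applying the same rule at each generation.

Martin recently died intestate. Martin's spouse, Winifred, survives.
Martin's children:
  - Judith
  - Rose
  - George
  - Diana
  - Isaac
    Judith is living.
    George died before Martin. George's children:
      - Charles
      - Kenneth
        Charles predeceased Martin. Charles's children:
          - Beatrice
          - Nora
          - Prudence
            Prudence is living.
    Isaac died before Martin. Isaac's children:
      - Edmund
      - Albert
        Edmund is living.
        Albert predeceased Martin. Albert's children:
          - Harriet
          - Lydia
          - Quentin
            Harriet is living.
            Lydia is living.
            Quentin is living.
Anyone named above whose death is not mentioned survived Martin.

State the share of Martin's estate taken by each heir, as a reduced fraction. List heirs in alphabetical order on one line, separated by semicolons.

Beatrice 1/90; Diana 1/15; Edmund 1/30; Harriet 1/90; Judith 1/15; Kenneth 1/30; Lydia 1/90; Nora 1/90; Prudence 1/90; Quentin 1/90; Rose 1/15; Winifred 2/3

Winifred, as surviving spouse, takes 2/3.
The remaining 1/3 passes to Martin's descendants per stirpes.
The 1/3 is divided into 5 equal shares of 1/15 among Judith, Rose, George, Diana, Isaac.
Judith is living and takes 1/15.
Rose is living and takes 1/15.
George predeceased; the 1/15 allotted to George's branch passes to George's issue by representation.
The 1/15 is divided into 2 equal shares of 1/30 among Charles, Kenneth.
Charles predeceased; the 1/30 allotted to Charles's branch passes to Charles's issue by representation.
The 1/30 is divided into 3 equal shares of 1/90 among Beatrice, Nora, Prudence.
Beatrice is living and takes 1/90.
Nora is living and takes 1/90.
Prudence is living and takes 1/90.
Kenneth is living and takes 1/30.
Diana is living and takes 1/15.
Isaac predeceased; the 1/15 allotted to Isaac's branch passes to Isaac's issue by representation.
The 1/15 is divided into 2 equal shares of 1/30 among Edmund, Albert.
Edmund is living and takes 1/30.
Albert predeceased; the 1/30 allotted to Albert's branch passes to Albert's issue by representation.
The 1/30 is divided into 3 equal shares of 1/90 among Harriet, Lydia, Quentin.
Harriet is living and takes 1/90.
Lydia is living and takes 1/90.
Quentin is living and takes 1/90.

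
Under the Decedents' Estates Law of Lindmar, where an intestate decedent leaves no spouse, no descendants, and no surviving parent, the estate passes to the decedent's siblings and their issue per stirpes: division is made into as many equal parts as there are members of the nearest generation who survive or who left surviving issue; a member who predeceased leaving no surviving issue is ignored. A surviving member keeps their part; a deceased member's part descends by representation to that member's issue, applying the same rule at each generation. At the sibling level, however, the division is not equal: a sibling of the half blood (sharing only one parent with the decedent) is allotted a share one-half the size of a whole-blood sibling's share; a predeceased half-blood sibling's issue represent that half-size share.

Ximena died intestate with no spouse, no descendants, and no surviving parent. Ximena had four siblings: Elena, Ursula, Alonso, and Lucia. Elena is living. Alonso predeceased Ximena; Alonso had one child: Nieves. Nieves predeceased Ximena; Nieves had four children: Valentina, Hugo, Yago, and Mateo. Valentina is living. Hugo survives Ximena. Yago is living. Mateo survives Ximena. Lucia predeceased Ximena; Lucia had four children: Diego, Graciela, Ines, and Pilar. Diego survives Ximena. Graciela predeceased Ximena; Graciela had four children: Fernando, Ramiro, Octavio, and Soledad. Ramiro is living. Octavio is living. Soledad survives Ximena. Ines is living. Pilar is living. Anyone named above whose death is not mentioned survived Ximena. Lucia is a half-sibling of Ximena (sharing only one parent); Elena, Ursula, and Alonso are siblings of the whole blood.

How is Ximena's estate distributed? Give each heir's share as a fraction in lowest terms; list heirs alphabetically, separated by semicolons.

Diego 1/28; Elena 2/7; Fernando 1/112; Hugo 1/14; Ines 1/28; Mateo 1/14; Octavio 1/112; Pilar 1/28; Ramiro 1/112; Soledad 1/112; Ursula 2/7; Valentina 1/14; Yago 1/14

No spouse, descendants, or parent survives, so the estate passes to Ximena's siblings per stirpes.
Half-blood siblings count for one-half the weight of whole-blood siblings at the initial division.
Dividing 1 in proportion to weights (total weight 7/2): Elena (weight 1) → 2/7; Ursula (weight 1) → 2/7; Alonso (weight 1) → 2/7; Lucia (weight 1/2) → 1/7.
Elena is living and takes 2/7.
Ursula is living and takes 2/7.
Alonso predeceased; the 2/7 allotted to Alonso's branch passes to Alonso's issue by representation.
Nieves's line is the sole branch at this level, so the full 2/7 passes to Nieves's issue by representation.
The 2/7 is divided into 4 equal shares of 1/14 among Valentina, Hugo, Yago, Mateo.
Valentina is living and takes 1/14.
Hugo is living and takes 1/14.
Yago is living and takes 1/14.
Mateo is living and takes 1/14.
Lucia predeceased; the 1/7 allotted to Lucia's branch passes to Lucia's issue by representation.
The 1/7 is divided into 4 equal shares of 1/28 among Diego, Graciela, Ines, Pilar.
Diego is living and takes 1/28.
Graciela predeceased; the 1/28 allotted to Graciela's branch passes to Graciela's issue by representation.
The 1/28 is divided into 4 equal shares of 1/112 among Fernando, Ramiro, Octavio, Soledad.
Fernando is living and takes 1/112.
Ramiro is living and takes 1/112.
Octavio is living and takes 1/112.
Soledad is living and takes 1/112.
Ines is living and takes 1/28.
Pilar is living and takes 1/28.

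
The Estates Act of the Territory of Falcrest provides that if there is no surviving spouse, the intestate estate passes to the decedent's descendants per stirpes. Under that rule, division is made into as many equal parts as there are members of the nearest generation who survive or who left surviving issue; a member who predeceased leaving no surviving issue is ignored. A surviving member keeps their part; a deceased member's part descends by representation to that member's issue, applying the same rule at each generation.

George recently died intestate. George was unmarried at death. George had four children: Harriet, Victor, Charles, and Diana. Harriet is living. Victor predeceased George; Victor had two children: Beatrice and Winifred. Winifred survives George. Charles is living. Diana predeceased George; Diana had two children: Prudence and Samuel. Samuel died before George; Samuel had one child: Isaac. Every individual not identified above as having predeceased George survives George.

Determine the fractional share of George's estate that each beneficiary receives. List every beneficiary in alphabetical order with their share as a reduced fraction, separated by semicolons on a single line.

There is no surviving spouse, so the entire estate passes to George's descendants per stirpes.
The estate is divided into 4 equal shares of 1/4 among Harriet, Victor, Charles, Diana.
Harriet is living and takes 1/4.
Victor predeceased; the 1/4 allotted to Victor's branch passes to Victor's issue by representation.
The 1/4 is divided into 2 equal shares of 1/8 among Beatrice, Winifred.
Beatrice is living and takes 1/8.
Winifred is living and takes 1/8.
Charles is living and takes 1/4.
Diana predeceased; the 1/4 allotted to Diana's branch passes to Diana's issue by representation.
The 1/4 is divided into 2 equal shares of 1/8 among Prudence, Samuel.
Prudence is living and takes 1/8.
Samuel predeceased; the 1/8 allotted to Samuel's branch passes to Samuel's issue by representation.
Isaac is the sole taker at this level and receives the full 1/8.

Beatrice 1/8; Charles 1/4; Harriet 1/4; Isaac 1/8; Prudence 1/8; Winifred 1/8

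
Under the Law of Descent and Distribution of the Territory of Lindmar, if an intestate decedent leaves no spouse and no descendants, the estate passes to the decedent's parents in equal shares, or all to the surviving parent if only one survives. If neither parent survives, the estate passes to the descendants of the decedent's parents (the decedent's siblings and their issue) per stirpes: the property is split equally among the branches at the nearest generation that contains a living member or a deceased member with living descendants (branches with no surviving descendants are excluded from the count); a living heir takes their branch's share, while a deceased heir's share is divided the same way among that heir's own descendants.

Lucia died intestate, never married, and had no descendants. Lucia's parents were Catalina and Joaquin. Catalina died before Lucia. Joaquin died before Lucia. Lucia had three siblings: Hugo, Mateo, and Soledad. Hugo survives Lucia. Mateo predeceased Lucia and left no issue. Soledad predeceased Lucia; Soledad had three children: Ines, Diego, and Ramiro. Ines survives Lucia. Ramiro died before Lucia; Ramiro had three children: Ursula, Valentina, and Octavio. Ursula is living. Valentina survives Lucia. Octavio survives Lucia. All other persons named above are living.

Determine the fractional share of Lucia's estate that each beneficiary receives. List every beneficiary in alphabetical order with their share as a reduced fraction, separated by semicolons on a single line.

Neither parent survives and there are no descendants, so the estate passes to Lucia's siblings and their issue per stirpes.
Mateo left no surviving issue, so that branch lapses and is disregarded.
The estate is divided into 2 equal shares of 1/2 among Hugo, Soledad.
Hugo is living and takes 1/2.
Soledad predeceased; the 1/2 allotted to Soledad's branch passes to Soledad's issue by representation.
The 1/2 is divided into 3 equal shares of 1/6 among Ines, Diego, Ramiro.
Ines is living and takes 1/6.
Diego is living and takes 1/6.
Ramiro predeceased; the 1/6 allotted to Ramiro's branch passes to Ramiro's issue by representation.
The 1/6 is divided into 3 equal shares of 1/18 among Ursula, Valentina, Octavio.
Ursula is living and takes 1/18.
Valentina is living and takes 1/18.
Octavio is living and takes 1/18.

Diego 1/6; Hugo 1/2; Ines 1/6; Octavio 1/18; Ursula 1/18; Valentina 1/18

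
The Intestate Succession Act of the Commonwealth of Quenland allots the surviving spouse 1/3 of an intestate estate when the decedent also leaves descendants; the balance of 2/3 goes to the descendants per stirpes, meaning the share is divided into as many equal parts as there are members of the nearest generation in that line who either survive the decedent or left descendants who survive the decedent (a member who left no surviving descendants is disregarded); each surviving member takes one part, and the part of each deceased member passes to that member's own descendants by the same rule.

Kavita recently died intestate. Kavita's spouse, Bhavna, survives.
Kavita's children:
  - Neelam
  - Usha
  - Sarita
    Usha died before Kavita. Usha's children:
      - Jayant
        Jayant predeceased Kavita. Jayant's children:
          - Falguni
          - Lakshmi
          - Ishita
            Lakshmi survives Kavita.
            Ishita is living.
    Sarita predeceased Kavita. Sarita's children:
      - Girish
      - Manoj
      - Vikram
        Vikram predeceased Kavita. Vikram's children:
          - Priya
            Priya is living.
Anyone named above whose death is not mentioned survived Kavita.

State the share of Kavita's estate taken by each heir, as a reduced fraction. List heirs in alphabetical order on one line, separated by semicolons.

Bhavna 1/3; Falguni 2/27; Girish 2/27; Ishita 2/27; Lakshmi 2/27; Manoj 2/27; Neelam 2/9; Priya 2/27

Bhavna, as surviving spouse, takes 1/3.
The remaining 2/3 passes to Kavita's descendants per stirpes.
The 2/3 is divided into 3 equal shares of 2/9 among Neelam, Usha, Sarita.
Neelam is living and takes 2/9.
Usha predeceased; the 2/9 allotted to Usha's branch passes to Usha's issue by representation.
Jayant's line is the sole branch at this level, so the full 2/9 passes to Jayant's issue by representation.
The 2/9 is divided into 3 equal shares of 2/27 among Falguni, Lakshmi, Ishita.
Falguni is living and takes 2/27.
Lakshmi is living and takes 2/27.
Ishita is living and takes 2/27.
Sarita predeceased; the 2/9 allotted to Sarita's branch passes to Sarita's issue by representation.
The 2/9 is divided into 3 equal shares of 2/27 among Girish, Manoj, Vikram.
Girish is living and takes 2/27.
Manoj is living and takes 2/27.
Vikram predeceased; the 2/27 allotted to Vikram's branch passes to Vikram's issue by representation.
Priya is the sole taker at this level and receives the full 2/27.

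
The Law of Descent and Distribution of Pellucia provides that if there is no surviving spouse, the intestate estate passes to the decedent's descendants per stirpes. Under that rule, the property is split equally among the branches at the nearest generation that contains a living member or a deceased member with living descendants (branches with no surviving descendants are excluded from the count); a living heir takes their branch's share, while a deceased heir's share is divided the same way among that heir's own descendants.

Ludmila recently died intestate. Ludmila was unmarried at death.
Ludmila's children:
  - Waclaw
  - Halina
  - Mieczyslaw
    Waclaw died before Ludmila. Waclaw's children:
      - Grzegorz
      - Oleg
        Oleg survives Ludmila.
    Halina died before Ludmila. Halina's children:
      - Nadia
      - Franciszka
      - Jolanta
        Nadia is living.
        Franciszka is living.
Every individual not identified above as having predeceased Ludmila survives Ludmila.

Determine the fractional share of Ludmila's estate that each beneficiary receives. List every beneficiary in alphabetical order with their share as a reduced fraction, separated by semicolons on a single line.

Franciszka 1/9; Grzegorz 1/6; Jolanta 1/9; Mieczyslaw 1/3; Nadia 1/9; Oleg 1/6

There is no surviving spouse, so the entire estate passes to Ludmila's descendants per stirpes.
The estate is divided into 3 equal shares of 1/3 among Waclaw, Halina, Mieczyslaw.
Waclaw predeceased; the 1/3 allotted to Waclaw's branch passes to Waclaw's issue by representation.
The 1/3 is divided into 2 equal shares of 1/6 among Grzegorz, Oleg.
Grzegorz is living and takes 1/6.
Oleg is living and takes 1/6.
Halina predeceased; the 1/3 allotted to Halina's branch passes to Halina's issue by representation.
The 1/3 is divided into 3 equal shares of 1/9 among Nadia, Franciszka, Jolanta.
Nadia is living and takes 1/9.
Franciszka is living and takes 1/9.
Jolanta is living and takes 1/9.
Mieczyslaw is living and takes 1/3.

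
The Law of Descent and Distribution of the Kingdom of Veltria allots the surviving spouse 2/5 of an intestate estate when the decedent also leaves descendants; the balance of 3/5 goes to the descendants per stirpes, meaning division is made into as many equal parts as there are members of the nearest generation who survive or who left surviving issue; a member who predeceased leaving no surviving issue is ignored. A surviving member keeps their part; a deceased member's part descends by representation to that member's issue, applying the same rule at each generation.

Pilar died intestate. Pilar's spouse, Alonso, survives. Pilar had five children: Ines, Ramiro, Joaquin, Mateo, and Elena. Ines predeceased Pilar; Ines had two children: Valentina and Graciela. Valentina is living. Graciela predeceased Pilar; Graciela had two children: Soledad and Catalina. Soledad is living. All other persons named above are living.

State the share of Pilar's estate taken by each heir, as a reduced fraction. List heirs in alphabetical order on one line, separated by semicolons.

Alonso, as surviving spouse, takes 2/5.
The remaining 3/5 passes to Pilar's descendants per stirpes.
The 3/5 is divided into 5 equal shares of 3/25 among Ines, Ramiro, Joaquin, Mateo, Elena.
Ines predeceased; the 3/25 allotted to Ines's branch passes to Ines's issue by representation.
The 3/25 is divided into 2 equal shares of 3/50 among Valentina, Graciela.
Valentina is living and takes 3/50.
Graciela predeceased; the 3/50 allotted to Graciela's branch passes to Graciela's issue by representation.
The 3/50 is divided into 2 equal shares of 3/100 among Soledad, Catalina.
Soledad is living and takes 3/100.
Catalina is living and takes 3/100.
Ramiro is living and takes 3/25.
Joaquin is living and takes 3/25.
Mateo is living and takes 3/25.
Elena is living and takes 3/25.

Alonso 2/5; Catalina 3/100; Elena 3/25; Joaquin 3/25; Mateo 3/25; Ramiro 3/25; Soledad 3/100; Valentina 3/50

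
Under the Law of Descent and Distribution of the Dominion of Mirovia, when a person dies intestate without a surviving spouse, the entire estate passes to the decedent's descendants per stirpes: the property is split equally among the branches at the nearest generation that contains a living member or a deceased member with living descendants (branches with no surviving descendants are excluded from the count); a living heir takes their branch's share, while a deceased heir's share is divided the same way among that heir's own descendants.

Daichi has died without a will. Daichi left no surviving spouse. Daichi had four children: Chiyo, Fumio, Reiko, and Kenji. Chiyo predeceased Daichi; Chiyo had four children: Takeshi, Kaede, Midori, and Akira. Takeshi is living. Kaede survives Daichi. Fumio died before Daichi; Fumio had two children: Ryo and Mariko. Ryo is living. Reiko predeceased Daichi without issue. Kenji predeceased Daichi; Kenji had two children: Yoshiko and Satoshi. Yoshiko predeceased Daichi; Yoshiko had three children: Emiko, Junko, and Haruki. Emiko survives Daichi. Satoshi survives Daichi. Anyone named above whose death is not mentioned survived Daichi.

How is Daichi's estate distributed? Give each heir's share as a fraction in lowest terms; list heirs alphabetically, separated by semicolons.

There is no surviving spouse, so the entire estate passes to Daichi's descendants per stirpes.
Reiko left no surviving issue, so that branch lapses and is disregarded.
The estate is divided into 3 equal shares of 1/3 among Chiyo, Fumio, Kenji.
Chiyo predeceased; the 1/3 allotted to Chiyo's branch passes to Chiyo's issue by representation.
The 1/3 is divided into 4 equal shares of 1/12 among Takeshi, Kaede, Midori, Akira.
Takeshi is living and takes 1/12.
Kaede is living and takes 1/12.
Midori is living and takes 1/12.
Akira is living and takes 1/12.
Fumio predeceased; the 1/3 allotted to Fumio's branch passes to Fumio's issue by representation.
The 1/3 is divided into 2 equal shares of 1/6 among Ryo, Mariko.
Ryo is living and takes 1/6.
Mariko is living and takes 1/6.
Kenji predeceased; the 1/3 allotted to Kenji's branch passes to Kenji's issue by representation.
The 1/3 is divided into 2 equal shares of 1/6 among Yoshiko, Satoshi.
Yoshiko predeceased; the 1/6 allotted to Yoshiko's branch passes to Yoshiko's issue by representation.
The 1/6 is divided into 3 equal shares of 1/18 among Emiko, Junko, Haruki.
Emiko is living and takes 1/18.
Junko is living and takes 1/18.
Haruki is living and takes 1/18.
Satoshi is living and takes 1/6.

Akira 1/12; Emiko 1/18; Haruki 1/18; Junko 1/18; Kaede 1/12; Mariko 1/6; Midori 1/12; Ryo 1/6; Satoshi 1/6; Takeshi 1/12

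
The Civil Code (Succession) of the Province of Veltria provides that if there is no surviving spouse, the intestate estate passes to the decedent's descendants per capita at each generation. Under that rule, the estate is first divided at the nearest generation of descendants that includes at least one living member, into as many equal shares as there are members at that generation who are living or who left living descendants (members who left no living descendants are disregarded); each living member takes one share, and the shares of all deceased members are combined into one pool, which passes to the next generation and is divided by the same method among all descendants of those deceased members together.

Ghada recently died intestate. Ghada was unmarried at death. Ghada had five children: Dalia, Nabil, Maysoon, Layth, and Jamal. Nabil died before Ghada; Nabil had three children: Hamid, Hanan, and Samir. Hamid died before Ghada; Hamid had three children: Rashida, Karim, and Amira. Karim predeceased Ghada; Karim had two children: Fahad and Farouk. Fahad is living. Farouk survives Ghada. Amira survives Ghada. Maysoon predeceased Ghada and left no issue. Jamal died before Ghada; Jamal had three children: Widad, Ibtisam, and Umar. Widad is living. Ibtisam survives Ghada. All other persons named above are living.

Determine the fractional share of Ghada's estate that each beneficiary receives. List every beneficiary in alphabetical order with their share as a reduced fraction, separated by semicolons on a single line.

There is no surviving spouse, so the entire estate passes to Ghada's descendants per capita at each generation.
At generation 1 (Dalia, Nabil, Layth, Jamal) there are 4 shares of (1)/4 = 1/4 each.
Living: Dalia and Layth — each takes 1/4.
Deceased: Nabil and Jamal. Their combined 1/2 is pooled and carried to generation 2.
At generation 2 (Hamid, Hanan, Samir, Widad, Ibtisam, Umar) there are 6 shares of (1/2)/6 = 1/12 each.
Living: Hanan, Samir, Widad, Ibtisam, and Umar — each takes 1/12.
Deceased: Hamid. That 1/12 share is carried to generation 3.
At generation 3 (Rashida, Karim, Amira) there are 3 shares of (1/12)/3 = 1/36 each.
Living: Rashida and Amira — each takes 1/36.
Deceased: Karim. That 1/36 share is carried to generation 4.
At generation 4 (Fahad, Farouk) there are 2 shares of (1/36)/2 = 1/72 each.
Living: Fahad and Farouk — each takes 1/72.

Amira 1/36; Dalia 1/4; Fahad 1/72; Farouk 1/72; Hanan 1/12; Ibtisam 1/12; Layth 1/4; Rashida 1/36; Samir 1/12; Umar 1/12; Widad 1/12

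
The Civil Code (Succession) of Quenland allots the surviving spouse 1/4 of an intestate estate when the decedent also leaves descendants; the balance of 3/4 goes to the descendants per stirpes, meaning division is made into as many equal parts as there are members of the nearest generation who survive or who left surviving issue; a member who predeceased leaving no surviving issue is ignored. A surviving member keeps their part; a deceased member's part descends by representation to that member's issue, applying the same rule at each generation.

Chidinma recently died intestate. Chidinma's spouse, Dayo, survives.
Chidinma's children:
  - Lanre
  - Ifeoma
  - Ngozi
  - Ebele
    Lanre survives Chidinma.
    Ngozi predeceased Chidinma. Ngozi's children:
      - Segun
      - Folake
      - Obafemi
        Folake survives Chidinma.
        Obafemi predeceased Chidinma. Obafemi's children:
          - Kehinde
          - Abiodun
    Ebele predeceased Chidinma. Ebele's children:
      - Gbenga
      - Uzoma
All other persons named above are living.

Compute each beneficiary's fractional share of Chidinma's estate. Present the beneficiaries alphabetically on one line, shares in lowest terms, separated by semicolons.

Abiodun 1/32; Dayo 1/4; Folake 1/16; Gbenga 3/32; Ifeoma 3/16; Kehinde 1/32; Lanre 3/16; Segun 1/16; Uzoma 3/32

Dayo, as surviving spouse, takes 1/4.
The remaining 3/4 passes to Chidinma's descendants per stirpes.
The 3/4 is divided into 4 equal shares of 3/16 among Lanre, Ifeoma, Ngozi, Ebele.
Lanre is living and takes 3/16.
Ifeoma is living and takes 3/16.
Ngozi predeceased; the 3/16 allotted to Ngozi's branch passes to Ngozi's issue by representation.
The 3/16 is divided into 3 equal shares of 1/16 among Segun, Folake, Obafemi.
Segun is living and takes 1/16.
Folake is living and takes 1/16.
Obafemi predeceased; the 1/16 allotted to Obafemi's branch passes to Obafemi's issue by representation.
The 1/16 is divided into 2 equal shares of 1/32 among Kehinde, Abiodun.
Kehinde is living and takes 1/32.
Abiodun is living and takes 1/32.
Ebele predeceased; the 3/16 allotted to Ebele's branch passes to Ebele's issue by representation.
The 3/16 is divided into 2 equal shares of 3/32 among Gbenga, Uzoma.
Gbenga is living and takes 3/32.
Uzoma is living and takes 3/32.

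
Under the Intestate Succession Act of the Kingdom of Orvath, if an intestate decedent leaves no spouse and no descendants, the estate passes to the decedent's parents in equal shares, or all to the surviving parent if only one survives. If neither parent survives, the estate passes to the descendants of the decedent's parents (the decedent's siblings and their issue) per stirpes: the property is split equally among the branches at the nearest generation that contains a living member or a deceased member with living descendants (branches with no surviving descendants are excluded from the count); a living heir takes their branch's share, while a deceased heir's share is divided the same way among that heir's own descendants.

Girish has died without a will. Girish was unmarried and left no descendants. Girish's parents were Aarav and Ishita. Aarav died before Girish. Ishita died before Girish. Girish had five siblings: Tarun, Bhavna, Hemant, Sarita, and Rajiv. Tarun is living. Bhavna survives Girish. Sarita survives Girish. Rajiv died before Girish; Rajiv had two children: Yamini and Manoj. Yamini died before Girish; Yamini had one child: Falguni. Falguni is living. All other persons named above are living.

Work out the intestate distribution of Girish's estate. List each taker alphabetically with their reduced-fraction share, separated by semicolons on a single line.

Bhavna 1/5; Falguni 1/10; Hemant 1/5; Manoj 1/10; Sarita 1/5; Tarun 1/5

Neither parent survives and there are no descendants, so the estate passes to Girish's siblings and their issue per stirpes.
The estate is divided into 5 equal shares of 1/5 among Tarun, Bhavna, Hemant, Sarita, Rajiv.
Tarun is living and takes 1/5.
Bhavna is living and takes 1/5.
Hemant is living and takes 1/5.
Sarita is living and takes 1/5.
Rajiv predeceased; the 1/5 allotted to Rajiv's branch passes to Rajiv's issue by representation.
The 1/5 is divided into 2 equal shares of 1/10 among Yamini, Manoj.
Yamini predeceased; the 1/10 allotted to Yamini's branch passes to Yamini's issue by representation.
Falguni is the sole taker at this level and receives the full 1/10.
Manoj is living and takes 1/10.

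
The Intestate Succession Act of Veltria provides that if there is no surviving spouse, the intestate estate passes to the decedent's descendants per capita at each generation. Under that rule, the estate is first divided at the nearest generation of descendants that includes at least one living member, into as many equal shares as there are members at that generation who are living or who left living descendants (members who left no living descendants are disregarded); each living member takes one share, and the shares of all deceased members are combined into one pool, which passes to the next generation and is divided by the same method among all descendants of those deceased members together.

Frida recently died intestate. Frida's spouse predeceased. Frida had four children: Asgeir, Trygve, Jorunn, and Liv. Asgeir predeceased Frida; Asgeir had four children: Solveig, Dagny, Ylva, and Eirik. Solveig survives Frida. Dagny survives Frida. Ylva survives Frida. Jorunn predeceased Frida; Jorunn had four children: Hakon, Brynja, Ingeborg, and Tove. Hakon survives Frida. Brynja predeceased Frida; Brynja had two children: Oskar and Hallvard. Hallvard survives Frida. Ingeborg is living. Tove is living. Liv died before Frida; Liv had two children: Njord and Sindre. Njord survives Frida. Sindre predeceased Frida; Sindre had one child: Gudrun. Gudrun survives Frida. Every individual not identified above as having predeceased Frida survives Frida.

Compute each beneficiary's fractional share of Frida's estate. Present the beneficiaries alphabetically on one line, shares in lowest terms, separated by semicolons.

Dagny 3/40; Eirik 3/40; Gudrun 1/20; Hakon 3/40; Hallvard 1/20; Ingeborg 3/40; Njord 3/40; Oskar 1/20; Solveig 3/40; Tove 3/40; Trygve 1/4; Ylva 3/40

There is no surviving spouse, so the entire estate passes to Frida's descendants per capita at each generation.
At generation 1 (Asgeir, Trygve, Jorunn, Liv) there are 4 shares of (1)/4 = 1/4 each.
Living: Trygve — each takes 1/4.
Deceased: Asgeir, Jorunn, and Liv. Their combined 3/4 is pooled and carried to generation 2.
At generation 2 (Solveig, Dagny, Ylva, Eirik, Hakon, Brynja, Ingeborg, Tove, Njord, Sindre) there are 10 shares of (3/4)/10 = 3/40 each.
Living: Solveig, Dagny, Ylva, Eirik, Hakon, Ingeborg, Tove, and Njord — each takes 3/40.
Deceased: Brynja and Sindre. Their combined 3/20 is pooled and carried to generation 3.
At generation 3 (Oskar, Hallvard, Gudrun) there are 3 shares of (3/20)/3 = 1/20 each.
Living: Oskar, Hallvard, and Gudrun — each takes 1/20.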